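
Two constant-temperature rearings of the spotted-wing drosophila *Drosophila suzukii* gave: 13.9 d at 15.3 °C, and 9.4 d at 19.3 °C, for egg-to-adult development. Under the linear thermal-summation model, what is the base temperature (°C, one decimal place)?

Linear rate model ⇒ the product D·(T − T_b) is constant across temperatures.
13.9·(15.3 − T_b) = 9.4·(19.3 − T_b)
T_b = (13.9·15.3 − 9.4·19.3) / (13.9 − 9.4) = 31.25 / 4.5 = 6.944 °C ≈ 6.9 °C.

6.9 °C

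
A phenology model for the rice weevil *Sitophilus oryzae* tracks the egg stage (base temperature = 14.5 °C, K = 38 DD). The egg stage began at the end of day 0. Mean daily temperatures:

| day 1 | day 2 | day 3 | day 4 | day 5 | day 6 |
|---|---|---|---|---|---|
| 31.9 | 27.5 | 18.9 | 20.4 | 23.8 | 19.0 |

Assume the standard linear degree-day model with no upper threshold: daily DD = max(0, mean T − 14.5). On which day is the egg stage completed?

day 4

Daily DD above 14.5 °C: 17.4, 13.0, 4.4, 5.9, 9.3, 4.5.
Cumulative: 17.4, 30.4, 34.8, 40.7, 50.0, 54.5.
The total first reaches 38 DD on day 4.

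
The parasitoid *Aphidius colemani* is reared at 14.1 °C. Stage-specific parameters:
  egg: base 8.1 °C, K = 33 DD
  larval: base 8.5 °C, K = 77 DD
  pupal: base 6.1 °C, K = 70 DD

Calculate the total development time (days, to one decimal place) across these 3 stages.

egg: 33 / (14.1 − 8.1) = 33 / 6.0 = 5.500 d.
larval: 77 / (14.1 − 8.5) = 77 / 5.6 = 13.750 d.
pupal: 70 / (14.1 − 6.1) = 70 / 8.0 = 8.750 d.
Sum = 28.000 ≈ 28.0 days.

28.0 days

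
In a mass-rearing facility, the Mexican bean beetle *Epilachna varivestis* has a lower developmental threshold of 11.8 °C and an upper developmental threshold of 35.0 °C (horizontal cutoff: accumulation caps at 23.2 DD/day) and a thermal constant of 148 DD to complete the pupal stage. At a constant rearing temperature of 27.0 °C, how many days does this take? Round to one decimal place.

9.7 days

Daily accumulation = 27.0 − 11.8 = 15.2 DD/day.
Duration = 148 / 15.2 = 9.737 ≈ 9.7 days.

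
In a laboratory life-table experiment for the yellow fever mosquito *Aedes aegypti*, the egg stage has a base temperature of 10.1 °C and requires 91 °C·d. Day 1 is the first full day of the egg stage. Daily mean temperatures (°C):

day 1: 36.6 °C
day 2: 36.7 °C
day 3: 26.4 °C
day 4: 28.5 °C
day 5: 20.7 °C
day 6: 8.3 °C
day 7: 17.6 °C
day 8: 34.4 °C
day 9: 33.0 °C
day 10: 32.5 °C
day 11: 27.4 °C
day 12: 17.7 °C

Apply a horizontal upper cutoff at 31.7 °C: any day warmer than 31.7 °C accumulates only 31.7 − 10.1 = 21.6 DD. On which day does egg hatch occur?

Daily DD above 10.1 °C (capped at 21.6): 21.6, 21.6, 16.3, 18.4, 10.6, 0.0, 7.5, 21.6, 21.6, 21.6, 17.3, 7.6.
Cumulative: 21.6, 43.2, 59.5, 77.9, 88.5, 88.5, 96.0, 117.6, 139.2, 160.8, 178.1, 185.7.
The total first reaches 91 DD on day 7.

day 7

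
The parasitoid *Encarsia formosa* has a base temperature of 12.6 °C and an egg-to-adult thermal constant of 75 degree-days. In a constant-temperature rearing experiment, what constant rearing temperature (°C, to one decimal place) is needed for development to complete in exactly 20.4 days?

Required daily accumulation = 75 / 20.4 = 3.676 DD/day.
T = T_base + 3.676 = 12.6 + 3.676 = 16.276 ≈ 16.3 °C.

16.3 °C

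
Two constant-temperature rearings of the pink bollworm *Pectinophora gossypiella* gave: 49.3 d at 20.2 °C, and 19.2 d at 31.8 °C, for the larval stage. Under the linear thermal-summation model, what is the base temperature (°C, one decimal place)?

Equal thermal constants: D₁(T₁ − T_b) = D₂(T₂ − T_b).
49.3·(20.2 − T_b) = 19.2·(31.8 − T_b)
T_b = (49.3·20.2 − 19.2·31.8) / (49.3 − 19.2) = 385.30 / 30.1 = 12.801 °C ≈ 12.8 °C.

12.8 °C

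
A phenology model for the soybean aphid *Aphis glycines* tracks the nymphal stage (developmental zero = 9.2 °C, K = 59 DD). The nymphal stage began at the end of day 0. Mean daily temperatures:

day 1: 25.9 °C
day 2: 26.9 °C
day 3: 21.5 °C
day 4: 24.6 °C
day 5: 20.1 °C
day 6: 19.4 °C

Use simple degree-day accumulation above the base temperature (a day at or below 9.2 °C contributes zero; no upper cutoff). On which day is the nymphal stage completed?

day 4

Daily DD above 9.2 °C: 16.7, 17.7, 12.3, 15.4, 10.9, 10.2.
Cumulative: 16.7, 34.4, 46.7, 62.1, 73.0, 83.2.
The total first reaches 59 DD on day 4.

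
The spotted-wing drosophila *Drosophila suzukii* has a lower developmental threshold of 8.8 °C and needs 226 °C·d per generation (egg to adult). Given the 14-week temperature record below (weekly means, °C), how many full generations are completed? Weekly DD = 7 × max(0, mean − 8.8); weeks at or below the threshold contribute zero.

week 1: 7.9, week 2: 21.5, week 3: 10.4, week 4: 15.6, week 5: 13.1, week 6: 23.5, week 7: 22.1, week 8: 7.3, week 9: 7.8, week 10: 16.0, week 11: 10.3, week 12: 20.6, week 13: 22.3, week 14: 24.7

Weekly DD (7 × max(0, T̄ − 8.8)): 0.0, 88.9, 11.2, 47.6, 30.1, 102.9, 93.1, 0.0, 0.0, 50.4, 10.5, 82.6, 94.5, 111.3.
Season total = 723.1 DD.
Complete generations = ⌊723.1 / 226⌋ = 3.

3 generations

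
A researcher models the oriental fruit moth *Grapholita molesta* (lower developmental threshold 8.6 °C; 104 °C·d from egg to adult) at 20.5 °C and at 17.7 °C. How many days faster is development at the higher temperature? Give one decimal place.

2.7 days

At 20.5 °C: 104 / (20.5 − 8.6) = 104 / 11.9 = 8.739 d.
At 17.7 °C: 104 / (17.7 − 8.6) = 104 / 9.1 = 11.429 d.
Difference = |8.739 − 11.429| = 2.689 ≈ 2.7 days.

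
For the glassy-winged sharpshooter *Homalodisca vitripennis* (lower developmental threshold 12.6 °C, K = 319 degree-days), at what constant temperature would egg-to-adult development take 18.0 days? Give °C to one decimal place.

Required daily accumulation = 319 / 18.0 = 17.722 DD/day.
T = T_base + 17.722 = 12.6 + 17.722 = 30.322 ≈ 30.3 °C.

30.3 °C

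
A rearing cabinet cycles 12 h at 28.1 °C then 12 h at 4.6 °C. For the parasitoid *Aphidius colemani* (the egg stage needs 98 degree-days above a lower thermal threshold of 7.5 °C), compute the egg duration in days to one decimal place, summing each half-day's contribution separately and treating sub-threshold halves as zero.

9.5 days

Day half: max(0, 28.1 − 7.5) × 0.5 = 20.6 × 0.5 = 10.30 DD.
Night half: max(0, 4.6 − 7.5) × 0.5 = 0.0 × 0.5 = 0.00 DD.
Per 24 h: 10.30 DD/day.
Duration = 98 / 10.30 = 9.515 ≈ 9.5 days.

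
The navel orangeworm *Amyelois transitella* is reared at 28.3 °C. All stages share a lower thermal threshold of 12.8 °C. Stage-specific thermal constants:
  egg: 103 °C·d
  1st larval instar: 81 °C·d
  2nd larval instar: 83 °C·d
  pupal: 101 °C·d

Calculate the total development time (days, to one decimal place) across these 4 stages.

Daily accumulation at 28.3 °C = 28.3 − 12.8 = 15.5 DD/day.
Total K = 103 + 81 + 83 + 101 = 368 DD.
Total duration = 368 / 15.5 = 23.742 ≈ 23.7 days.

23.7 days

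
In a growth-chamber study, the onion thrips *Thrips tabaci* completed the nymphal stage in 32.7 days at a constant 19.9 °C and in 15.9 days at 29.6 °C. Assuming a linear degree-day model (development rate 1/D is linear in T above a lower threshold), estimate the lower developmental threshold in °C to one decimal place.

Under the model K = D·(T − T_b), so D₁·(T₁ − T_b) = D₂·(T₂ − T_b).
32.7·(19.9 − T_b) = 15.9·(29.6 − T_b)
T_b = (32.7·19.9 − 15.9·29.6) / (32.7 − 15.9) = 180.09 / 16.8 = 10.720 °C ≈ 10.7 °C.

10.7 °C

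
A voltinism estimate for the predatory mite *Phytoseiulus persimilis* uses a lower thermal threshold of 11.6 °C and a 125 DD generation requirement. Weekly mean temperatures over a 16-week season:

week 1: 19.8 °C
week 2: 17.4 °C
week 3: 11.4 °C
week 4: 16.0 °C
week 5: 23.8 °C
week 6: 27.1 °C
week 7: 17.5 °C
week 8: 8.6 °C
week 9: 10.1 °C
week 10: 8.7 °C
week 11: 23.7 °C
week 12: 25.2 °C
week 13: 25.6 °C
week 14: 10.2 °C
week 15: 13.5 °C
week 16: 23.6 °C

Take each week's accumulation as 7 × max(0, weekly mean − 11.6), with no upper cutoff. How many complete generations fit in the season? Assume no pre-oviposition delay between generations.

5 generations

Weekly DD (7 × max(0, T̄ − 11.6)): 57.4, 40.6, 0.0, 30.8, 85.4, 108.5, 41.3, 0.0, 0.0, 0.0, 84.7, 95.2, 98.0, 0.0, 13.3, 84.0.
Season total = 739.2 DD.
Complete generations = ⌊739.2 / 125⌋ = 5.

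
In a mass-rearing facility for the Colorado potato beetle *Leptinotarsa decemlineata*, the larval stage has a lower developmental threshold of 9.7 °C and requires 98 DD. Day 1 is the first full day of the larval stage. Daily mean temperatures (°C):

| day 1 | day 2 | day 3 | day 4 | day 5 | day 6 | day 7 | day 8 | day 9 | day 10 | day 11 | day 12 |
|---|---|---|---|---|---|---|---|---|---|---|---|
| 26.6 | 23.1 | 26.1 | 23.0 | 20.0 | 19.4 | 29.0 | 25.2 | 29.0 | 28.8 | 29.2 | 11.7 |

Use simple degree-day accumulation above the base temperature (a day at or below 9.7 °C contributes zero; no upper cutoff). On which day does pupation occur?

day 7

Daily DD above 9.7 °C: 16.9, 13.4, 16.4, 13.3, 10.3, 9.7, 19.3, 15.5, 19.3, 19.1, 19.5, 2.0.
Cumulative: 16.9, 30.3, 46.7, 60.0, 70.3, 80.0, 99.3, 114.8, 134.1, 153.2, 172.7, 174.7.
The total first reaches 98 DD on day 7.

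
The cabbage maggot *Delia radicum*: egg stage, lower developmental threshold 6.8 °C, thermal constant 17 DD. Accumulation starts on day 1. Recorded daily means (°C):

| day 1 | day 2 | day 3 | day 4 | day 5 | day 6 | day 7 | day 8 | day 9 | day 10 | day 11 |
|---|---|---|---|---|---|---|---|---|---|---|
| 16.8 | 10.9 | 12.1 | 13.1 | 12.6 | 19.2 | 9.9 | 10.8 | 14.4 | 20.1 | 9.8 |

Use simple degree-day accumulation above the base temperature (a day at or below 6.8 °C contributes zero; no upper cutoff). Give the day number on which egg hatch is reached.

day 3

Daily DD above 6.8 °C: 10.0, 4.1, 5.3, 6.3, 5.8, 12.4, 3.1, 4.0, 7.6, 13.3, 3.0.
Cumulative: 10.0, 14.1, 19.4, 25.7, 31.5, 43.9, 47.0, 51.0, 58.6, 71.9, 74.9.
The total first reaches 17 DD on day 3.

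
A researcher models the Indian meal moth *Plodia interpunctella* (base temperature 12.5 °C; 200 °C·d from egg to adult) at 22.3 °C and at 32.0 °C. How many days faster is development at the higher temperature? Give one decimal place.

10.2 days

At 22.3 °C: 200 / (22.3 − 12.5) = 200 / 9.8 = 20.408 d.
At 32.0 °C: 200 / (32.0 − 12.5) = 200 / 19.5 = 10.256 d.
Difference = |20.408 − 10.256| = 10.152 ≈ 10.2 days.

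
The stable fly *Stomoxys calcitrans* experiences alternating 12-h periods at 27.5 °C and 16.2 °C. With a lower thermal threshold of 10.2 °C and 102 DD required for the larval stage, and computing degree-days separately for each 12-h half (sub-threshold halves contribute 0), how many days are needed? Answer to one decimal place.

Day half: max(0, 27.5 − 10.2) × 0.5 = 17.3 × 0.5 = 8.65 DD.
Night half: max(0, 16.2 − 10.2) × 0.5 = 6.0 × 0.5 = 3.00 DD.
Per 24 h: 11.65 DD/day.
Duration = 102 / 11.65 = 8.755 ≈ 8.8 days.

8.8 days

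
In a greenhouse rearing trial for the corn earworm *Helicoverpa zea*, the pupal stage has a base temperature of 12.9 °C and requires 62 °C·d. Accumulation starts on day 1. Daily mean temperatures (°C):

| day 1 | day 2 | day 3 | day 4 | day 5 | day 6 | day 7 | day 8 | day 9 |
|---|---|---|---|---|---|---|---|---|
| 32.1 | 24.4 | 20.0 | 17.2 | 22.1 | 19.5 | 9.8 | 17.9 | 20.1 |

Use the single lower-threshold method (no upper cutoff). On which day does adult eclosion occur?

day 8

Daily DD above 12.9 °C: 19.2, 11.5, 7.1, 4.3, 9.2, 6.6, 0.0, 5.0, 7.2.
Cumulative: 19.2, 30.7, 37.8, 42.1, 51.3, 57.9, 57.9, 62.9, 70.1.
The total first reaches 62 DD on day 8.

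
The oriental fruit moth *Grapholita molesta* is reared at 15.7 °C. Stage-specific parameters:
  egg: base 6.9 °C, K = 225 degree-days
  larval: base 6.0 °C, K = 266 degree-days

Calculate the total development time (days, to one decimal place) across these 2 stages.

egg: 225 / (15.7 − 6.9) = 225 / 8.8 = 25.568 d.
larval: 266 / (15.7 − 6.0) = 266 / 9.7 = 27.423 d.
Sum = 52.991 ≈ 53.0 days.

53.0 days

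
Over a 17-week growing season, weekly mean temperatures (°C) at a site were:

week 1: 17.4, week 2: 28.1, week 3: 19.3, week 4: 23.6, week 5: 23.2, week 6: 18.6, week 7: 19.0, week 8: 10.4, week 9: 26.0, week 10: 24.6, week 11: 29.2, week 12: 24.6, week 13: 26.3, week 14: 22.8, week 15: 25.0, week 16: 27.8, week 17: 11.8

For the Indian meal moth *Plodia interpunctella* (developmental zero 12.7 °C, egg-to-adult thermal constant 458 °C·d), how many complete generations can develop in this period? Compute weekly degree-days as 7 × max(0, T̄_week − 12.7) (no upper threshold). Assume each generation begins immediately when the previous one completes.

2 generations

Weekly DD (7 × max(0, T̄ − 12.7)): 32.9, 107.8, 46.2, 76.3, 73.5, 41.3, 44.1, 0.0, 93.1, 83.3, 115.5, 83.3, 95.2, 70.7, 86.1, 105.7, 0.0.
Season total = 1155.0 DD.
Complete generations = ⌊1155.0 / 458⌋ = 2.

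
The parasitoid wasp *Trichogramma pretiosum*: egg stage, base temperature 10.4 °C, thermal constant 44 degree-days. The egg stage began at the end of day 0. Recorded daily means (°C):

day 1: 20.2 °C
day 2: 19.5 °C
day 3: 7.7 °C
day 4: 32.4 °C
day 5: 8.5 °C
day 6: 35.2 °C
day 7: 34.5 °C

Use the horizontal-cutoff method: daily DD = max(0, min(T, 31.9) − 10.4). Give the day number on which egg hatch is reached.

day 6

Daily DD above 10.4 °C (capped at 21.5): 9.8, 9.1, 0.0, 21.5, 0.0, 21.5, 21.5.
Cumulative: 9.8, 18.9, 18.9, 40.4, 40.4, 61.9, 83.4.
The total first reaches 44 DD on day 6.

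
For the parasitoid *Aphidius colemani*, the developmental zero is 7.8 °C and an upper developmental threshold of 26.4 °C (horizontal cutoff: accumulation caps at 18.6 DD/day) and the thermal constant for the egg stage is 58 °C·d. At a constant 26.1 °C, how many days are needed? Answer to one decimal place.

Daily accumulation = 26.1 − 7.8 = 18.3 DD/day.
Duration = 58 / 18.3 = 3.169 ≈ 3.2 days.

3.2 days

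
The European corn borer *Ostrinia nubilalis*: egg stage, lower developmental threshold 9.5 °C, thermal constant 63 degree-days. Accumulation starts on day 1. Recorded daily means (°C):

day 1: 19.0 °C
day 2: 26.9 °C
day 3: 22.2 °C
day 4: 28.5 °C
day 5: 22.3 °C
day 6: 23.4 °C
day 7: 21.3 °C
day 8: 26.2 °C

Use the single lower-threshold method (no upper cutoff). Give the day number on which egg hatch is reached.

day 5

Daily DD above 9.5 °C: 9.5, 17.4, 12.7, 19.0, 12.8, 13.9, 11.8, 16.7.
Cumulative: 9.5, 26.9, 39.6, 58.6, 71.4, 85.3, 97.1, 113.8.
The total first reaches 63 DD on day 5.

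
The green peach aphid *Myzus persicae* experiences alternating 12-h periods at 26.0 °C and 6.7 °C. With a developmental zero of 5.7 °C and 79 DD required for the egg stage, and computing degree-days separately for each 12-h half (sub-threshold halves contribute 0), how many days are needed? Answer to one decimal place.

Day half: max(0, 26.0 − 5.7) × 0.5 = 20.3 × 0.5 = 10.15 DD.
Night half: max(0, 6.7 − 5.7) × 0.5 = 1.0 × 0.5 = 0.50 DD.
Per 24 h: 10.65 DD/day.
Duration = 79 / 10.65 = 7.418 ≈ 7.4 days.

7.4 days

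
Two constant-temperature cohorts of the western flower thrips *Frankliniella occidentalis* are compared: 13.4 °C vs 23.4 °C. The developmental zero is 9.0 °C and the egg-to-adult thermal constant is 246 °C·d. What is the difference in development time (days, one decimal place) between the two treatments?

38.8 days

At 13.4 °C: 246 / (13.4 − 9.0) = 246 / 4.4 = 55.909 d.
At 23.4 °C: 246 / (23.4 − 9.0) = 246 / 14.4 = 17.083 d.
Difference = |55.909 − 17.083| = 38.826 ≈ 38.8 days.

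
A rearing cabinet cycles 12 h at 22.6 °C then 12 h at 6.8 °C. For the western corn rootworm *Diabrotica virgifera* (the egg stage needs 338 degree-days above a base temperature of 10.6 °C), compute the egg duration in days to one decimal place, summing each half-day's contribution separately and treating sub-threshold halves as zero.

Day half: max(0, 22.6 − 10.6) × 0.5 = 12.0 × 0.5 = 6.00 DD.
Night half: max(0, 6.8 − 10.6) × 0.5 = 0.0 × 0.5 = 0.00 DD.
Per 24 h: 6.00 DD/day.
Duration = 338 / 6.00 = 56.333 ≈ 56.3 days.

56.3 days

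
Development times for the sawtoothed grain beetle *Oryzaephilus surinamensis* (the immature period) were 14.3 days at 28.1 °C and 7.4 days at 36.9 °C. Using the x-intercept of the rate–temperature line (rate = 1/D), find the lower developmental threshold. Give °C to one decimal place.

Equal thermal constants: D₁(T₁ − T_b) = D₂(T₂ − T_b).
14.3·(28.1 − T_b) = 7.4·(36.9 − T_b)
T_b = (14.3·28.1 − 7.4·36.9) / (14.3 − 7.4) = 128.77 / 6.9 = 18.662 °C ≈ 18.7 °C.

18.7 °C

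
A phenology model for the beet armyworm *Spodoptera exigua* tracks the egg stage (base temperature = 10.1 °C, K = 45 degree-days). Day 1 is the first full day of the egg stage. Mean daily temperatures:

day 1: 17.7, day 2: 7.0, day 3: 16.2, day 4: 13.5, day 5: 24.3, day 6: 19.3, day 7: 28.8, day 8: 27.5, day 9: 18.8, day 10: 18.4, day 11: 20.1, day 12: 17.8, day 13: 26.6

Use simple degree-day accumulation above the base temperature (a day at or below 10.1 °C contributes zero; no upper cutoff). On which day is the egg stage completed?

Daily DD above 10.1 °C: 7.6, 0.0, 6.1, 3.4, 14.2, 9.2, 18.7, 17.4, 8.7, 8.3, 10.0, 7.7, 16.5.
Cumulative: 7.6, 7.6, 13.7, 17.1, 31.3, 40.5, 59.2, 76.6, 85.3, 93.6, 103.6, 111.3, 127.8.
The total first reaches 45 DD on day 7.

day 7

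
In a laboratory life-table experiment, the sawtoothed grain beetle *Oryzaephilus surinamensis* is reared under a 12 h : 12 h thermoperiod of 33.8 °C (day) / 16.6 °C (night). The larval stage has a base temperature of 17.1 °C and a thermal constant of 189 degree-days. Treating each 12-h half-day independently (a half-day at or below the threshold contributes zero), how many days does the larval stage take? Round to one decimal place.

22.6 days

Day half: max(0, 33.8 − 17.1) × 0.5 = 16.7 × 0.5 = 8.35 DD.
Night half: max(0, 16.6 − 17.1) × 0.5 = 0.0 × 0.5 = 0.00 DD.
Per 24 h: 8.35 DD/day.
Duration = 189 / 8.35 = 22.635 ≈ 22.6 days.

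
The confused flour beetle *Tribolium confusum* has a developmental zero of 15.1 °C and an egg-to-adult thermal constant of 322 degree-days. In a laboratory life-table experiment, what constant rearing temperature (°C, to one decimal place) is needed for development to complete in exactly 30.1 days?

25.8 °C

Required daily accumulation = 322 / 30.1 = 10.698 DD/day.
T = T_base + 10.698 = 15.1 + 10.698 = 25.798 ≈ 25.8 °C.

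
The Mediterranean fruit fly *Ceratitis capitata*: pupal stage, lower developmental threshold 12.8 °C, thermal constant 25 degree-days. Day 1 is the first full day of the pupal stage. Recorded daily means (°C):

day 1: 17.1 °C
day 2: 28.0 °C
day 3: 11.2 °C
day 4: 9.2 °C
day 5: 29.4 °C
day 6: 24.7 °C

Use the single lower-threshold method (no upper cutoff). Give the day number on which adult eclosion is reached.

Daily DD above 12.8 °C: 4.3, 15.2, 0.0, 0.0, 16.6, 11.9.
Cumulative: 4.3, 19.5, 19.5, 19.5, 36.1, 48.0.
The total first reaches 25 DD on day 5.

day 5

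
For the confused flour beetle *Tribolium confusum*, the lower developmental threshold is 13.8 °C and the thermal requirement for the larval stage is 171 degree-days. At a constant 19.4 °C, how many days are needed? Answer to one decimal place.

30.5 days

Daily accumulation = 19.4 − 13.8 = 5.6 DD/day.
Duration = 171 / 5.6 = 30.536 ≈ 30.5 days.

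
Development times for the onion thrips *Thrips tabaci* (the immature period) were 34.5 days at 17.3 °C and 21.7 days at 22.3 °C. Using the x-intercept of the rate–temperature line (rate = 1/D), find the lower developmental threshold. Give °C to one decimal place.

Equal thermal constants: D₁(T₁ − T_b) = D₂(T₂ − T_b).
34.5·(17.3 − T_b) = 21.7·(22.3 − T_b)
T_b = (34.5·17.3 − 21.7·22.3) / (34.5 − 21.7) = 112.94 / 12.8 = 8.823 °C ≈ 8.8 °C.

8.8 °C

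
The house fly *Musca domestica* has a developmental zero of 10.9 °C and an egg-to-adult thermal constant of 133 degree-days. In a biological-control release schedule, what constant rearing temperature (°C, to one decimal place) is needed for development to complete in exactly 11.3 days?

22.7 °C

Required daily accumulation = 133 / 11.3 = 11.770 DD/day.
T = T_base + 11.770 = 10.9 + 11.770 = 22.670 ≈ 22.7 °C.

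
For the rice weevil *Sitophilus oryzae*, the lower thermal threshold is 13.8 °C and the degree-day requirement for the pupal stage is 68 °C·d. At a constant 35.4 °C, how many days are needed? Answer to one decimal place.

Daily accumulation = 35.4 − 13.8 = 21.6 DD/day.
Duration = 68 / 21.6 = 3.148 ≈ 3.1 days.

3.1 days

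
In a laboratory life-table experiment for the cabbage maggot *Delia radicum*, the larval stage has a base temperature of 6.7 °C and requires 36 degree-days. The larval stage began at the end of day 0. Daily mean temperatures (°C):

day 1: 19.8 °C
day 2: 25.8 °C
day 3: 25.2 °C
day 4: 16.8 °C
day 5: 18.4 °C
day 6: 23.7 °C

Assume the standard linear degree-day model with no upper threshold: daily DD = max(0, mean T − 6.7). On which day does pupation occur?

Daily DD above 6.7 °C: 13.1, 19.1, 18.5, 10.1, 11.7, 17.0.
Cumulative: 13.1, 32.2, 50.7, 60.8, 72.5, 89.5.
The total first reaches 36 DD on day 3.

day 3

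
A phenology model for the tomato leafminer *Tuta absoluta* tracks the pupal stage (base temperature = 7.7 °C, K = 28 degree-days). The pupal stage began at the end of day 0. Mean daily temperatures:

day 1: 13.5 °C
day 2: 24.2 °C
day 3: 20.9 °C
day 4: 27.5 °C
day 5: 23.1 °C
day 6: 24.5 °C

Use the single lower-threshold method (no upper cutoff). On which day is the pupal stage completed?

Daily DD above 7.7 °C: 5.8, 16.5, 13.2, 19.8, 15.4, 16.8.
Cumulative: 5.8, 22.3, 35.5, 55.3, 70.7, 87.5.
The total first reaches 28 DD on day 3.

day 3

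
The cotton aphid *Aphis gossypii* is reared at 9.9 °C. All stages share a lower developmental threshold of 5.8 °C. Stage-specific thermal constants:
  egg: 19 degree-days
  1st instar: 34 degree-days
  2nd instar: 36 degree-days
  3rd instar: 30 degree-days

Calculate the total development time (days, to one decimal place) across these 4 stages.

Daily accumulation at 9.9 °C = 9.9 − 5.8 = 4.1 DD/day.
Total K = 19 + 34 + 36 + 30 = 119 DD.
Total duration = 119 / 4.1 = 29.024 ≈ 29.0 days.

29.0 days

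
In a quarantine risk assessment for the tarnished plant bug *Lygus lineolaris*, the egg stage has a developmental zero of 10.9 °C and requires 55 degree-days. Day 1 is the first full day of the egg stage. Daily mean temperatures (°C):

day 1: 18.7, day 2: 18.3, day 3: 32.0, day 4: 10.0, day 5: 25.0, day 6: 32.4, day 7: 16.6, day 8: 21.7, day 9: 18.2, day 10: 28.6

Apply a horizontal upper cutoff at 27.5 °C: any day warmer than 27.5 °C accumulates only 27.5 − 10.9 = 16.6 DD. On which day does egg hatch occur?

Daily DD above 10.9 °C (capped at 16.6): 7.8, 7.4, 16.6, 0.0, 14.1, 16.6, 5.7, 10.8, 7.3, 16.6.
Cumulative: 7.8, 15.2, 31.8, 31.8, 45.9, 62.5, 68.2, 79.0, 86.3, 102.9.
The total first reaches 55 DD on day 6.

day 6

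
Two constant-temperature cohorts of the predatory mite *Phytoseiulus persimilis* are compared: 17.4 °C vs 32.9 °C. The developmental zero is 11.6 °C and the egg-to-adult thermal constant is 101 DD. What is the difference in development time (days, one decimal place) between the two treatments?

At 17.4 °C: 101 / (17.4 − 11.6) = 101 / 5.8 = 17.414 d.
At 32.9 °C: 101 / (32.9 − 11.6) = 101 / 21.3 = 4.742 d.
Difference = |17.414 − 4.742| = 12.672 ≈ 12.7 days.

12.7 days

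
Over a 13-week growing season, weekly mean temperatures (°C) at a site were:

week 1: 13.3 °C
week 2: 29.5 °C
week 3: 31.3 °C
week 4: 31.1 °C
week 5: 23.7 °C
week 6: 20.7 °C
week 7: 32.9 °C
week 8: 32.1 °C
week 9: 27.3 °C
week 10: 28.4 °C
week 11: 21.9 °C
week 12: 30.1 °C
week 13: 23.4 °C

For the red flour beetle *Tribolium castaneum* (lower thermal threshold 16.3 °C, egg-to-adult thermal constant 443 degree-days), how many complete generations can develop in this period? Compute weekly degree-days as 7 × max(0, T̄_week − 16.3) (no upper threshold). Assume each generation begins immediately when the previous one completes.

2 generations

Weekly DD (7 × max(0, T̄ − 16.3)): 0.0, 92.4, 105.0, 103.6, 51.8, 30.8, 116.2, 110.6, 77.0, 84.7, 39.2, 96.6, 49.7.
Season total = 957.6 DD.
Complete generations = ⌊957.6 / 443⌋ = 2.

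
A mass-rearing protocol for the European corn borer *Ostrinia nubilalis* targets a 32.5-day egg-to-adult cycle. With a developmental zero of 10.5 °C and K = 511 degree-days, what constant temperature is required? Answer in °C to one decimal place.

Required daily accumulation = 511 / 32.5 = 15.723 DD/day.
T = T_base + 15.723 = 10.5 + 15.723 = 26.223 ≈ 26.2 °C.

26.2 °C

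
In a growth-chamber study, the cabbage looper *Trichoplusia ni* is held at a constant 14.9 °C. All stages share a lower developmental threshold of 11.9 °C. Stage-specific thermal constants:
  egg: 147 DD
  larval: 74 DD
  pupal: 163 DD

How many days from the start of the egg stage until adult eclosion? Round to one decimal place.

Daily accumulation at 14.9 °C = 14.9 − 11.9 = 3.0 DD/day.
Total K = 147 + 74 + 163 = 384 DD.
Total duration = 384 / 3.0 = 128.000 ≈ 128.0 days.

128.0 days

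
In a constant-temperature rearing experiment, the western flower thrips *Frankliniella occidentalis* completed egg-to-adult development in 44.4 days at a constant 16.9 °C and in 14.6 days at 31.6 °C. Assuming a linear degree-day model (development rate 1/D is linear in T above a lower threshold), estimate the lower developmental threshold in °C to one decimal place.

Under the model K = D·(T − T_b), so D₁·(T₁ − T_b) = D₂·(T₂ − T_b).
44.4·(16.9 − T_b) = 14.6·(31.6 − T_b)
T_b = (44.4·16.9 − 14.6·31.6) / (44.4 − 14.6) = 289.00 / 29.8 = 9.698 °C ≈ 9.7 °C.

9.7 °C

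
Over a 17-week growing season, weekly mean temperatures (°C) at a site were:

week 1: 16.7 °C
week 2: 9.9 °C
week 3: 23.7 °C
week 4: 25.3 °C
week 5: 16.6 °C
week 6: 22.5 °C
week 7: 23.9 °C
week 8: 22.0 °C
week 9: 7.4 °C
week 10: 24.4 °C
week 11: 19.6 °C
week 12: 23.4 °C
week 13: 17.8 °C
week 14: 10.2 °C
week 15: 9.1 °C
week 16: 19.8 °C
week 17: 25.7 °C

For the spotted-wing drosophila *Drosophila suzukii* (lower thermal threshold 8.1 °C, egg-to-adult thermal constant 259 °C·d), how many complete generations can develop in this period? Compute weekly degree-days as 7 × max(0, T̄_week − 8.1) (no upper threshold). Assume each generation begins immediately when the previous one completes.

4 generations

Weekly DD (7 × max(0, T̄ − 8.1)): 60.2, 12.6, 109.2, 120.4, 59.5, 100.8, 110.6, 97.3, 0.0, 114.1, 80.5, 107.1, 67.9, 14.7, 7.0, 81.9, 123.2.
Season total = 1267.0 DD.
Complete generations = ⌊1267.0 / 259⌋ = 4.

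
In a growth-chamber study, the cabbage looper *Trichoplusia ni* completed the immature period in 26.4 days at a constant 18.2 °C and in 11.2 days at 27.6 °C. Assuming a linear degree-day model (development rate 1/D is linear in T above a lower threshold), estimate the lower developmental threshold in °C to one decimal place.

11.3 °C

Under the model K = D·(T − T_b), so D₁·(T₁ − T_b) = D₂·(T₂ − T_b).
26.4·(18.2 − T_b) = 11.2·(27.6 − T_b)
T_b = (26.4·18.2 − 11.2·27.6) / (26.4 − 11.2) = 171.36 / 15.2 = 11.274 °C ≈ 11.3 °C.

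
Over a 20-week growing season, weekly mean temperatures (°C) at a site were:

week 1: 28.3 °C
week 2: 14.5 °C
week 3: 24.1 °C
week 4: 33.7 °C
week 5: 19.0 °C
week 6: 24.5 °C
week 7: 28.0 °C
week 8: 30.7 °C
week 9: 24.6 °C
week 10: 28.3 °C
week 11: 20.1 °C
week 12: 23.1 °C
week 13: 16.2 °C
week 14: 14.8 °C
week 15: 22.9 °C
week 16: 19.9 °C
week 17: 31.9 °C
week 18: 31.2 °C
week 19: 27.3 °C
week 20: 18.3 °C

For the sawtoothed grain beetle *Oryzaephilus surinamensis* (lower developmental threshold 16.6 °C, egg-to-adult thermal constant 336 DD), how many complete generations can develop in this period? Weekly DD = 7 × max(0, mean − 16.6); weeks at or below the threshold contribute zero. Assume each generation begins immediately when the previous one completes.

Weekly DD (7 × max(0, T̄ − 16.6)): 81.9, 0.0, 52.5, 119.7, 16.8, 55.3, 79.8, 98.7, 56.0, 81.9, 24.5, 45.5, 0.0, 0.0, 44.1, 23.1, 107.1, 102.2, 74.9, 11.9.
Season total = 1075.9 DD.
Complete generations = ⌊1075.9 / 336⌋ = 3.

3 generations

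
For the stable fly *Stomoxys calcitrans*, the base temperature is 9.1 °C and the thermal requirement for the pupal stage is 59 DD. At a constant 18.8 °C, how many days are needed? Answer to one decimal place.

6.1 days

Daily accumulation = 18.8 − 9.1 = 9.7 DD/day.
Duration = 59 / 9.7 = 6.082 ≈ 6.1 days.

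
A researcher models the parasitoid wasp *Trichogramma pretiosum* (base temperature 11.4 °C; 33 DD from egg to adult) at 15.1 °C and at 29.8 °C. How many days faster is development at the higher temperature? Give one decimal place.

At 15.1 °C: 33 / (15.1 − 11.4) = 33 / 3.7 = 8.919 d.
At 29.8 °C: 33 / (29.8 − 11.4) = 33 / 18.4 = 1.793 d.
Difference = |8.919 − 1.793| = 7.125 ≈ 7.1 days.

7.1 days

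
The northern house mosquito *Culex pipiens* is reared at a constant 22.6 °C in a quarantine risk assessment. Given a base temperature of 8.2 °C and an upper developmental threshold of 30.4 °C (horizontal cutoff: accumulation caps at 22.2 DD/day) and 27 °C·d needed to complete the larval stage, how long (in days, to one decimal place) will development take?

1.9 days

Daily accumulation = 22.6 − 8.2 = 14.4 DD/day.
Duration = 27 / 14.4 = 1.875 ≈ 1.9 days.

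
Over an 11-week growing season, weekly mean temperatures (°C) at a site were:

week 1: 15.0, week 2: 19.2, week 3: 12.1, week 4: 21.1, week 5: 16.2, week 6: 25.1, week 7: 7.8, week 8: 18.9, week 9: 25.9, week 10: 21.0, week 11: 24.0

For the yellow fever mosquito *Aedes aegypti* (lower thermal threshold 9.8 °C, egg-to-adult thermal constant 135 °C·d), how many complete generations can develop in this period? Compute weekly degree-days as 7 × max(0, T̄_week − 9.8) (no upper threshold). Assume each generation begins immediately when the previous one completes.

5 generations

Weekly DD (7 × max(0, T̄ − 9.8)): 36.4, 65.8, 16.1, 79.1, 44.8, 107.1, 0.0, 63.7, 112.7, 78.4, 99.4.
Season total = 703.5 DD.
Complete generations = ⌊703.5 / 135⌋ = 5.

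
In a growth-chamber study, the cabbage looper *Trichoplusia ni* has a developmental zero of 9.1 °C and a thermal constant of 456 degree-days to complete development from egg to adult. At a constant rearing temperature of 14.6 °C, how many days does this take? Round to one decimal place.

82.9 days

Daily accumulation = 14.6 − 9.1 = 5.5 DD/day.
Duration = 456 / 5.5 = 82.909 ≈ 82.9 days.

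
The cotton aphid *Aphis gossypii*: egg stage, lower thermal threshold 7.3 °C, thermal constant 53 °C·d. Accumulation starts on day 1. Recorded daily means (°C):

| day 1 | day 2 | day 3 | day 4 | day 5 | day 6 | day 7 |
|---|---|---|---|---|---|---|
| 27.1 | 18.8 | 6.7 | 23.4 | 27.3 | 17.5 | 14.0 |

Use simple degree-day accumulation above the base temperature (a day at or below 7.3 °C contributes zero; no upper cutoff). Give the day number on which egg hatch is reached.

Daily DD above 7.3 °C: 19.8, 11.5, 0.0, 16.1, 20.0, 10.2, 6.7.
Cumulative: 19.8, 31.3, 31.3, 47.4, 67.4, 77.6, 84.3.
The total first reaches 53 DD on day 5.

day 5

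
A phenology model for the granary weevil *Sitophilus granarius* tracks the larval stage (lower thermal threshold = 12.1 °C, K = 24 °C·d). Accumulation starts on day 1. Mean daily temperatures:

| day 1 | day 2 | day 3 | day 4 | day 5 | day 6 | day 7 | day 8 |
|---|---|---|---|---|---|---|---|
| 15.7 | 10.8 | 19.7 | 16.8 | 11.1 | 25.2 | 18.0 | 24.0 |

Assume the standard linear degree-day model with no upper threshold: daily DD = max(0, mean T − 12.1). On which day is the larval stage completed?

day 6

Daily DD above 12.1 °C: 3.6, 0.0, 7.6, 4.7, 0.0, 13.1, 5.9, 11.9.
Cumulative: 3.6, 3.6, 11.2, 15.9, 15.9, 29.0, 34.9, 46.8.
The total first reaches 24 DD on day 6.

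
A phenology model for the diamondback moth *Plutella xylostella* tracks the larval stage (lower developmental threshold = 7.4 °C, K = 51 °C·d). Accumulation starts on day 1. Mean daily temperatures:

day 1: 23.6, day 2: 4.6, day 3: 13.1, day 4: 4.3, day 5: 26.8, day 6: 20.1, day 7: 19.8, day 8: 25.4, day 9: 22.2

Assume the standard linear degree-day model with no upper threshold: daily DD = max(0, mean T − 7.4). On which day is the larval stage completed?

day 6

Daily DD above 7.4 °C: 16.2, 0.0, 5.7, 0.0, 19.4, 12.7, 12.4, 18.0, 14.8.
Cumulative: 16.2, 16.2, 21.9, 21.9, 41.3, 54.0, 66.4, 84.4, 99.2.
The total first reaches 51 DD on day 6.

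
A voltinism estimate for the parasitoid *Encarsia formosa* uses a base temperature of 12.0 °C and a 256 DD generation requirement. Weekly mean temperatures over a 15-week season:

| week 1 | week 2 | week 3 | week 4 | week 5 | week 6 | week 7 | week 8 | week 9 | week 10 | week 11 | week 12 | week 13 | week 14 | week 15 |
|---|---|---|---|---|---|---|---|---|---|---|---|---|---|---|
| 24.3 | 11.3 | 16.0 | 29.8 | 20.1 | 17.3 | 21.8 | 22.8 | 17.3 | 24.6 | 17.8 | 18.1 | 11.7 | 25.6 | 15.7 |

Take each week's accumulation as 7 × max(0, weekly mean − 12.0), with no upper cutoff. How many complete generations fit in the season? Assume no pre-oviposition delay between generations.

3 generations

Weekly DD (7 × max(0, T̄ − 12.0)): 86.1, 0.0, 28.0, 124.6, 56.7, 37.1, 68.6, 75.6, 37.1, 88.2, 40.6, 42.7, 0.0, 95.2, 25.9.
Season total = 806.4 DD.
Complete generations = ⌊806.4 / 256⌋ = 3.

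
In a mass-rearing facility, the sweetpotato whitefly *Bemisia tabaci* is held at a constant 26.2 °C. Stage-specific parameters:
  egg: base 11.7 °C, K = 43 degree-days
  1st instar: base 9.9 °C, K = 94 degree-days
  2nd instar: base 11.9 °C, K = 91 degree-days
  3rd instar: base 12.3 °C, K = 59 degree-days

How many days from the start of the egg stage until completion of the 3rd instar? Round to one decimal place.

19.3 days

egg: 43 / (26.2 − 11.7) = 43 / 14.5 = 2.966 d.
1st instar: 94 / (26.2 − 9.9) = 94 / 16.3 = 5.767 d.
2nd instar: 91 / (26.2 − 11.9) = 91 / 14.3 = 6.364 d.
3rd instar: 59 / (26.2 − 12.3) = 59 / 13.9 = 4.245 d.
Sum = 19.341 ≈ 19.3 days.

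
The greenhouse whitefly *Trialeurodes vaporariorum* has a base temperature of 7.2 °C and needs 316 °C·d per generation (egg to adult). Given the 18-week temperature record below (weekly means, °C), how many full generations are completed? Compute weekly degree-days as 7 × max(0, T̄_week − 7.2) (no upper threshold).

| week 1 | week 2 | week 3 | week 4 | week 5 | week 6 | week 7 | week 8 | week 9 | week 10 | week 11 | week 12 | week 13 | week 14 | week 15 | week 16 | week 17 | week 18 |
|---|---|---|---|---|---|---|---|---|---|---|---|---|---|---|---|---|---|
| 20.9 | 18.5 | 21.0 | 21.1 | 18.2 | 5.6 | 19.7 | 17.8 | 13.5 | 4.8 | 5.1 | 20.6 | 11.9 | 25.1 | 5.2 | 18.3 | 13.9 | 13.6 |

3 generations

Weekly DD (7 × max(0, T̄ − 7.2)): 95.9, 79.1, 96.6, 97.3, 77.0, 0.0, 87.5, 74.2, 44.1, 0.0, 0.0, 93.8, 32.9, 125.3, 0.0, 77.7, 46.9, 44.8.
Season total = 1073.1 DD.
Complete generations = ⌊1073.1 / 316⌋ = 3.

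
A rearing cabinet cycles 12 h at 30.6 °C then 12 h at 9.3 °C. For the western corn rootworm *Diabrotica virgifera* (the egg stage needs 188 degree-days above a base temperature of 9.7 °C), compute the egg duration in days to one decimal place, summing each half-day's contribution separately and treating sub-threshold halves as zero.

18.0 days

Day half: max(0, 30.6 − 9.7) × 0.5 = 20.9 × 0.5 = 10.45 DD.
Night half: max(0, 9.3 − 9.7) × 0.5 = 0.0 × 0.5 = 0.00 DD.
Per 24 h: 10.45 DD/day.
Duration = 188 / 10.45 = 17.990 ≈ 18.0 days.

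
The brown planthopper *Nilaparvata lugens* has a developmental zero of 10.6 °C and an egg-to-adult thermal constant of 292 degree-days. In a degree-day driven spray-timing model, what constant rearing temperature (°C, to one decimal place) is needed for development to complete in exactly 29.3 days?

Required daily accumulation = 292 / 29.3 = 9.966 DD/day.
T = T_base + 9.966 = 10.6 + 9.966 = 20.566 ≈ 20.6 °C.

20.6 °C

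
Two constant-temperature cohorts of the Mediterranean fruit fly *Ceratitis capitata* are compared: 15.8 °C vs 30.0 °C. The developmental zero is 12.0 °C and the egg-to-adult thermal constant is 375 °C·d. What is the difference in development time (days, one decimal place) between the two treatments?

77.9 days

At 15.8 °C: 375 / (15.8 − 12.0) = 375 / 3.8 = 98.684 d.
At 30.0 °C: 375 / (30.0 − 12.0) = 375 / 18.0 = 20.833 d.
Difference = |98.684 − 20.833| = 77.851 ≈ 77.9 days.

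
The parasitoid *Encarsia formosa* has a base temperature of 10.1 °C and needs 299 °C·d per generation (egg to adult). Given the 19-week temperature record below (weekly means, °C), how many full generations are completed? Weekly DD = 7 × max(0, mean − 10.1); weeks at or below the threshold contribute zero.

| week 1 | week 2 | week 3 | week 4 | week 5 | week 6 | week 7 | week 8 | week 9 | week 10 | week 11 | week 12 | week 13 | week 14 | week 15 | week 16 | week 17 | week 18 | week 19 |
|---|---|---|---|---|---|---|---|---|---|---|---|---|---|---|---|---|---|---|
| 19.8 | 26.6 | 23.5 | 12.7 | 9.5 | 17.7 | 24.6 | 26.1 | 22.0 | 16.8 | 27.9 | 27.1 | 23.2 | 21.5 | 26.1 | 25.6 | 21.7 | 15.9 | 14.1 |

4 generations

Weekly DD (7 × max(0, T̄ − 10.1)): 67.9, 115.5, 93.8, 18.2, 0.0, 53.2, 101.5, 112.0, 83.3, 46.9, 124.6, 119.0, 91.7, 79.8, 112.0, 108.5, 81.2, 40.6, 28.0.
Season total = 1477.7 DD.
Complete generations = ⌊1477.7 / 299⌋ = 4.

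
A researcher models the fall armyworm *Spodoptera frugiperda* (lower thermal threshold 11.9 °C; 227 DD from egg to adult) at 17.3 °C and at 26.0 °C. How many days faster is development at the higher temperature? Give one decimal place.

25.9 days

At 17.3 °C: 227 / (17.3 − 11.9) = 227 / 5.4 = 42.037 d.
At 26.0 °C: 227 / (26.0 − 11.9) = 227 / 14.1 = 16.099 d.
Difference = |42.037 − 16.099| = 25.938 ≈ 25.9 days.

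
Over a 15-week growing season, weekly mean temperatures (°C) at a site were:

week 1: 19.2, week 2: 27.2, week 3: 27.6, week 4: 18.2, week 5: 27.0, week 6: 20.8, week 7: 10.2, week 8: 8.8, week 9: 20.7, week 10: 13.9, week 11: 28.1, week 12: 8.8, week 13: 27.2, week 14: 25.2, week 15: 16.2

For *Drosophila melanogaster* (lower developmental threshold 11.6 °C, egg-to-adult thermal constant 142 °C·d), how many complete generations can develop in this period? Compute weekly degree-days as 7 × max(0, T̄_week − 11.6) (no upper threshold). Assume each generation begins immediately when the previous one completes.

6 generations

Weekly DD (7 × max(0, T̄ − 11.6)): 53.2, 109.2, 112.0, 46.2, 107.8, 64.4, 0.0, 0.0, 63.7, 16.1, 115.5, 0.0, 109.2, 95.2, 32.2.
Season total = 924.7 DD.
Complete generations = ⌊924.7 / 142⌋ = 6.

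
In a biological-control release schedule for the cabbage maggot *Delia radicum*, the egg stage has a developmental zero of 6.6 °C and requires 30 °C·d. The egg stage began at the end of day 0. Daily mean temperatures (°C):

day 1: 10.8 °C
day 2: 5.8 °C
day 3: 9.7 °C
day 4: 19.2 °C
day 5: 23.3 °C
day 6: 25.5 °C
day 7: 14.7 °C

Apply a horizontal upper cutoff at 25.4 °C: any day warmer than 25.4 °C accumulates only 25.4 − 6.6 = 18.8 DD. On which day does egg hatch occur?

Daily DD above 6.6 °C (capped at 18.8): 4.2, 0.0, 3.1, 12.6, 16.7, 18.8, 8.1.
Cumulative: 4.2, 4.2, 7.3, 19.9, 36.6, 55.4, 63.5.
The total first reaches 30 DD on day 5.

day 5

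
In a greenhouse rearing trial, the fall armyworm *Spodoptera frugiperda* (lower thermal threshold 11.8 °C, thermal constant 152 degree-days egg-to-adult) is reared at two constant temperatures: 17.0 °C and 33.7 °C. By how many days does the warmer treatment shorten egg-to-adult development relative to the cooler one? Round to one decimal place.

At 17.0 °C: 152 / (17.0 − 11.8) = 152 / 5.2 = 29.231 d.
At 33.7 °C: 152 / (33.7 − 11.8) = 152 / 21.9 = 6.941 d.
Difference = |29.231 − 6.941| = 22.290 ≈ 22.3 days.

22.3 days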